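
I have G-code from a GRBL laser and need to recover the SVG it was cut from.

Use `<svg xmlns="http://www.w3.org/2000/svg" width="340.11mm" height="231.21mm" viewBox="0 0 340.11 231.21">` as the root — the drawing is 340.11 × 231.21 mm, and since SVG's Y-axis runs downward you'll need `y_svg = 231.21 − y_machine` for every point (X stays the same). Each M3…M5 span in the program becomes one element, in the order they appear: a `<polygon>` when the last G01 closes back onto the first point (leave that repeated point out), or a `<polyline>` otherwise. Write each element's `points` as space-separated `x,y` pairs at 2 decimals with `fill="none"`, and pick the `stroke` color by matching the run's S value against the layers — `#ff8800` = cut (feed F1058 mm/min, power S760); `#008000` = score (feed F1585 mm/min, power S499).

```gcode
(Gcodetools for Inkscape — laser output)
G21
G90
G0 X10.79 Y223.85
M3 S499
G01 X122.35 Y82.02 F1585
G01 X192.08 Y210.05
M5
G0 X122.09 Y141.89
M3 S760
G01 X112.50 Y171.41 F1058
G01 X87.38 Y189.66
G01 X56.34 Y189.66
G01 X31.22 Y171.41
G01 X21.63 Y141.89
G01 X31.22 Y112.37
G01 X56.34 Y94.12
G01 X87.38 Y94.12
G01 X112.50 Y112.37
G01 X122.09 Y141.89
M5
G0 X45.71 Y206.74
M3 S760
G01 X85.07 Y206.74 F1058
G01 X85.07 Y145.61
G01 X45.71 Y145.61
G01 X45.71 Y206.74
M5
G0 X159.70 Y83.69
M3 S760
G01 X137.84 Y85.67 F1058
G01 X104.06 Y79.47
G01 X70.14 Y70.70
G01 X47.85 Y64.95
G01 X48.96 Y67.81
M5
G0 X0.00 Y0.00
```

Machine Y-up, SVG Y-down with viewBox height 231.21, so y_svg = 231.21 − y_machine; X carries over.

Run 1: the run's S499 means `#008000` (score). The run is open, so emit a `<polyline>` with points (Y-flipped): 10.79,7.36 122.35,149.19 192.08,21.16.

Run 2: S760 ⇒ cut layer `#ff8800`. The run returns to its start, so emit a `<polygon>` with points (Y-flipped): 122.09,89.32 112.50,59.80 87.38,41.55 56.34,41.55 31.22,59.80 21.63,89.32 31.22,118.84 56.34,137.09 87.38,137.09 112.50,118.84.

Run 3: the run's S760 means `#ff8800` (cut). The run returns to its start, so emit a `<polygon>` with points (Y-flipped): 45.71,24.47 85.07,24.47 85.07,85.60 45.71,85.60.

Run 4: S760 ⇒ cut layer `#ff8800`. The run is open, so emit a `<polyline>` with points (Y-flipped): 159.70,147.52 137.84,145.54 104.06,151.74 70.14,160.51 47.85,166.26 48.96,163.40.

<svg xmlns="http://www.w3.org/2000/svg" width="340.11mm" height="231.21mm" viewBox="0 0 340.11 231.21">
  <polyline points="10.79,7.36 122.35,149.19 192.08,21.16" fill="none" stroke="#008000"/>
  <polygon points="122.09,89.32 112.50,59.80 87.38,41.55 56.34,41.55 31.22,59.80 21.63,89.32 31.22,118.84 56.34,137.09 87.38,137.09 112.50,118.84" fill="none" stroke="#ff8800"/>
  <polygon points="45.71,24.47 85.07,24.47 85.07,85.60 45.71,85.60" fill="none" stroke="#ff8800"/>
  <polyline points="159.70,147.52 137.84,145.54 104.06,151.74 70.14,160.51 47.85,166.26 48.96,163.40" fill="none" stroke="#ff8800"/>
</svg>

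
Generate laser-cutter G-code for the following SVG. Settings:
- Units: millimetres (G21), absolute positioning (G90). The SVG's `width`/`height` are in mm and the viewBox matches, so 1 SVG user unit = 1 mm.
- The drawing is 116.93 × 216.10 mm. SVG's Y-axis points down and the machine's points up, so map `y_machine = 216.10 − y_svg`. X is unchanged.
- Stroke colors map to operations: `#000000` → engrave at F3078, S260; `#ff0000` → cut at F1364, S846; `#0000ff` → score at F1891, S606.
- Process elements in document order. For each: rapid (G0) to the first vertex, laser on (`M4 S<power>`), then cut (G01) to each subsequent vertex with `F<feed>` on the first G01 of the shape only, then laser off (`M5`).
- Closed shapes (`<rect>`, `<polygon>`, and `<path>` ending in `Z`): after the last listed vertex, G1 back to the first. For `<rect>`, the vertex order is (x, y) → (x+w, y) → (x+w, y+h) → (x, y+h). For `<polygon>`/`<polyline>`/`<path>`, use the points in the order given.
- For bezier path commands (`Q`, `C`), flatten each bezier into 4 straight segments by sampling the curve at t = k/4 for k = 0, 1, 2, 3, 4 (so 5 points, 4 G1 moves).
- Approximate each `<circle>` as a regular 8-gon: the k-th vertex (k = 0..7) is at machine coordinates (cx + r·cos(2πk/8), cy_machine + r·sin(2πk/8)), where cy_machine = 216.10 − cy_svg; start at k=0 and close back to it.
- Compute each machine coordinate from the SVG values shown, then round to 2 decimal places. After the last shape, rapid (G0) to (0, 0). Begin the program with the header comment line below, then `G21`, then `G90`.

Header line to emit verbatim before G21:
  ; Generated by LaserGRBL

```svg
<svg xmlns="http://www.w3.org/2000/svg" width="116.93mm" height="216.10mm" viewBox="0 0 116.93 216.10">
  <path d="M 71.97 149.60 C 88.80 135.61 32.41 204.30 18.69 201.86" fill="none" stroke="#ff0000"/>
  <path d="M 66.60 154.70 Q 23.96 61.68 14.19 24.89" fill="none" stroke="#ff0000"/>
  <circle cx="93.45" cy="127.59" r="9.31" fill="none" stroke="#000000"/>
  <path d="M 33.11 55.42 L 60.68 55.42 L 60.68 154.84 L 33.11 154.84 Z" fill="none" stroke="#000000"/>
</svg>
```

1 u = 1 mm; y_m = 216.10 − y.

[1] `<path>` cubic bezier, #ff0000→cut S846 F1364: (71.97,66.50) → (72.67,63.89) → (56.79,44.70) → (35.17,23.34) → (18.69,14.24)

[2] `<path>` quadratic bezier, #ff0000→cut S846 F1364: (66.60,61.40) → (47.33,104.40) → (32.18,140.36) → (21.13,169.30) → (14.19,191.21)

[3] `<circle>` circle, #000000→engrave S260 F3078: (102.76,88.51) → (100.03,95.09) → (93.45,97.82) → (86.87,95.09) → (84.14,88.51) → (86.87,81.93) → (93.45,79.20) → (100.03,81.93) → (102.76,88.51) (closed)

[4] `<path>` rectangle, #000000→engrave S260 F3078: (33.11,160.68) → (60.68,160.68) → (60.68,61.26) → (33.11,61.26) → (33.11,160.68) (closed)

; Generated by LaserGRBL
G21
G90
G0 X71.97 Y66.50
M4 S846
G01 X72.67 Y63.89 F1364
G01 X56.79 Y44.70
G01 X35.17 Y23.34
G01 X18.69 Y14.24
M5
G0 X66.60 Y61.40
M4 S846
G01 X47.33 Y104.40 F1364
G01 X32.18 Y140.36
G01 X21.13 Y169.30
G01 X14.19 Y191.21
M5
G0 X102.76 Y88.51
M4 S260
G01 X100.03 Y95.09 F3078
G01 X93.45 Y97.82
G01 X86.87 Y95.09
G01 X84.14 Y88.51
G01 X86.87 Y81.93
G01 X93.45 Y79.20
G01 X100.03 Y81.93
G01 X102.76 Y88.51
M5
G0 X33.11 Y160.68
M4 S260
G01 X60.68 Y160.68 F3078
G01 X60.68 Y61.26
G01 X33.11 Y61.26
G01 X33.11 Y160.68
M5
G0 X0.00 Y0.00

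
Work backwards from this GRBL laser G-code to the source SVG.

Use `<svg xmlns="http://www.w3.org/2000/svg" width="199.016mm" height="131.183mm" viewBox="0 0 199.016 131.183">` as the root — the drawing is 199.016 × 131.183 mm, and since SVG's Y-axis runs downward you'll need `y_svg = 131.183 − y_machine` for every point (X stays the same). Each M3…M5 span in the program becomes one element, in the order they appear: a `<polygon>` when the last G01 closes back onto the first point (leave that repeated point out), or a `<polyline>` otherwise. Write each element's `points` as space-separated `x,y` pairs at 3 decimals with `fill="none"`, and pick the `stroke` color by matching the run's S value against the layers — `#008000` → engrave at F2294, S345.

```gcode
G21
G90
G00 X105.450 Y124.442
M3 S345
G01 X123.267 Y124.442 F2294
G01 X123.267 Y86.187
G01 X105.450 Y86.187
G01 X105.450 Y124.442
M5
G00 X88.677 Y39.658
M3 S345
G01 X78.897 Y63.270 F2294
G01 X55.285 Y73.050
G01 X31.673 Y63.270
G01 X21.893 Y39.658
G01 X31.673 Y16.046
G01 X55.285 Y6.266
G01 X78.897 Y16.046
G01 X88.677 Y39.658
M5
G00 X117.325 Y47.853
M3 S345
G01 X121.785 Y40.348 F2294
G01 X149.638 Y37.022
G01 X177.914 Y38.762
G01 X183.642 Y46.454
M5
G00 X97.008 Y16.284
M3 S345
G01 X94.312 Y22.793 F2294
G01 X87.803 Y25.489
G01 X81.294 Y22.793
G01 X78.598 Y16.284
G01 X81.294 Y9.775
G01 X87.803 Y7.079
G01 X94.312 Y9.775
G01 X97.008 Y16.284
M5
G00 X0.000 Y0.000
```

<svg xmlns="http://www.w3.org/2000/svg" width="199.016mm" height="131.183mm" viewBox="0 0 199.016 131.183">
  <polygon points="105.450,6.741 123.267,6.741 123.267,44.996 105.450,44.996" fill="none" stroke="#008000"/>
  <polygon points="88.677,91.525 78.897,67.913 55.285,58.133 31.673,67.913 21.893,91.525 31.673,115.137 55.285,124.917 78.897,115.137" fill="none" stroke="#008000"/>
  <polyline points="117.325,83.330 121.785,90.835 149.638,94.161 177.914,92.421 183.642,84.729" fill="none" stroke="#008000"/>
  <polygon points="97.008,114.899 94.312,108.390 87.803,105.694 81.294,108.390 78.598,114.899 81.294,121.408 87.803,124.104 94.312,121.408" fill="none" stroke="#008000"/>
</svg>

y_svg = 131.183 − y_m. Every run uses S345, so all elements get stroke `#008000` (engrave).

[1] closed run; points: 105.450,6.741 123.267,6.741 123.267,44.996 105.450,44.996

[2] closed run; points: 88.677,91.525 78.897,67.913 55.285,58.133 31.673,67.913 21.893,91.525 31.673,115.137 55.285,124.917 78.897,115.137

[3] open run; points: 117.325,83.330 121.785,90.835 149.638,94.161 177.914,92.421 183.642,84.729

[4] closed run; points: 97.008,114.899 94.312,108.390 87.803,105.694 81.294,108.390 78.598,114.899 81.294,121.408 87.803,124.104 94.312,121.408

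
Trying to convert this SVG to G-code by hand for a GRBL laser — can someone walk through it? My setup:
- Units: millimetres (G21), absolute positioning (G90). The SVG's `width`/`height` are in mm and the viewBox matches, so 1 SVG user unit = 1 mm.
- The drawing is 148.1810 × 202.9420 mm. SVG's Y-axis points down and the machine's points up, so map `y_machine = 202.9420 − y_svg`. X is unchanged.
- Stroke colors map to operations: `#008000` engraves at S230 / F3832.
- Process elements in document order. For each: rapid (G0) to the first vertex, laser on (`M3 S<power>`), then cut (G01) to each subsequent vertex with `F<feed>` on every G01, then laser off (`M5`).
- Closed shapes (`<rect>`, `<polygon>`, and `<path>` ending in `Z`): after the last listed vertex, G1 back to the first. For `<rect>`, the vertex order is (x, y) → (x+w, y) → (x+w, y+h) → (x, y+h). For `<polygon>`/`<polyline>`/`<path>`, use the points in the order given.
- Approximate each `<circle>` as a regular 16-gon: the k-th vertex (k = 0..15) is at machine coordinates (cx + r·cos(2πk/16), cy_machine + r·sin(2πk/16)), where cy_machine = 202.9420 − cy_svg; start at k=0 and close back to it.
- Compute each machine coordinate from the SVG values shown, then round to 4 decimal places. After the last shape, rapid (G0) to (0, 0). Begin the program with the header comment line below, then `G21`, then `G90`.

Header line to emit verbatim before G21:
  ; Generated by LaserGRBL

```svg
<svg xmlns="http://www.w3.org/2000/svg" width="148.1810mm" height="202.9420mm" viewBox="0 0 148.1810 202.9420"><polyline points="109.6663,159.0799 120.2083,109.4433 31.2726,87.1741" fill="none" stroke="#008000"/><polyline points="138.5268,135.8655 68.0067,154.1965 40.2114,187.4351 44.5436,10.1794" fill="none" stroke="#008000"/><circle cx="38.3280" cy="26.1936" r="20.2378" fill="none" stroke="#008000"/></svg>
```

1 u = 1 mm; y_m = 202.9420 − y.

[1] `<polyline>` open polyline, #008000→engrave S230 F3832: (109.6663,43.8621) → (120.2083,93.4987) → (31.2726,115.7679)

[2] `<polyline>` open polyline, #008000→engrave S230 F3832: (138.5268,67.0765) → (68.0067,48.7455) → (40.2114,15.5069) → (44.5436,192.7626)

[3] `<circle>` circle, #008000→engrave S230 F3832: (58.5658,176.7484) → (57.0253,184.4931) → (52.6383,191.0587) → (46.0727,195.4457) → (38.3280,196.9862) → (30.5833,195.4457) → (24.0177,191.0587) → (19.6307,184.4931) → (18.0902,176.7484) → (19.6307,169.0037) → (24.0177,162.4381) → (30.5833,158.0511) → (38.3280,156.5106) → (46.0727,158.0511) → (52.6383,162.4381) → (57.0253,169.0037) → (58.5658,176.7484) (closed)

; Generated by LaserGRBL
G21
G90
G0 X109.6663 Y43.8621
M3 S230
G01 X120.2083 Y93.4987 F3832
G01 X31.2726 Y115.7679 F3832
M5
G0 X138.5268 Y67.0765
M3 S230
G01 X68.0067 Y48.7455 F3832
G01 X40.2114 Y15.5069 F3832
G01 X44.5436 Y192.7626 F3832
M5
G0 X58.5658 Y176.7484
M3 S230
G01 X57.0253 Y184.4931 F3832
G01 X52.6383 Y191.0587 F3832
G01 X46.0727 Y195.4457 F3832
G01 X38.3280 Y196.9862 F3832
G01 X30.5833 Y195.4457 F3832
G01 X24.0177 Y191.0587 F3832
G01 X19.6307 Y184.4931 F3832
G01 X18.0902 Y176.7484 F3832
G01 X19.6307 Y169.0037 F3832
G01 X24.0177 Y162.4381 F3832
G01 X30.5833 Y158.0511 F3832
G01 X38.3280 Y156.5106 F3832
G01 X46.0727 Y158.0511 F3832
G01 X52.6383 Y162.4381 F3832
G01 X57.0253 Y169.0037 F3832
G01 X58.5658 Y176.7484 F3832
M5
G0 X0.0000 Y0.0000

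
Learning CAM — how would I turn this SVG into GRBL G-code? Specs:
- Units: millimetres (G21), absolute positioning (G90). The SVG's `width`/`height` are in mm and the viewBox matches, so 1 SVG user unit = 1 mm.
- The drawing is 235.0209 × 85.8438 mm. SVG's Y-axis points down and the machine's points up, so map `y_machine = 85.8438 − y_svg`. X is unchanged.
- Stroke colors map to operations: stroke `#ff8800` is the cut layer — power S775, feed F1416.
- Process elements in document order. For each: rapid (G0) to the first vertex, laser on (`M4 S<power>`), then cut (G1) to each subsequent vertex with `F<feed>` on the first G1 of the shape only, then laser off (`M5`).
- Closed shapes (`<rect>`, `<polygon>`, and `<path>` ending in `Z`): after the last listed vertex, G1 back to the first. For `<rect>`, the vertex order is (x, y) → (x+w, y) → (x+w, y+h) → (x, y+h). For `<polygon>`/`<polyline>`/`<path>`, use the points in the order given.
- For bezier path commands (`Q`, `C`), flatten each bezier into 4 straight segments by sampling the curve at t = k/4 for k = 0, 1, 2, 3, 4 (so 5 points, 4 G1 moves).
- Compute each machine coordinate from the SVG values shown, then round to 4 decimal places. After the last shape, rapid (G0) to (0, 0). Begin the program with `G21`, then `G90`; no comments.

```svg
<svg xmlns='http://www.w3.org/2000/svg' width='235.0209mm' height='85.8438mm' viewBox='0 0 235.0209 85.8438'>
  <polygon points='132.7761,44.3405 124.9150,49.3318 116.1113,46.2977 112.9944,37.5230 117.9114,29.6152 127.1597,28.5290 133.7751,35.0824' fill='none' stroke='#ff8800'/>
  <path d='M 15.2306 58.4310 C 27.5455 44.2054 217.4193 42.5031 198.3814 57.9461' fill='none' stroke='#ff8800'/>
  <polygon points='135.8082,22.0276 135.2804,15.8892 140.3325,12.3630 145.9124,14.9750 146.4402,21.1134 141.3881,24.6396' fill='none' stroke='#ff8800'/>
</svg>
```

G21
G90
G0 X132.7761 Y41.5033
M4 S775
G1 X124.9150 Y36.5120 F1416
G1 X116.1113 Y39.5461
G1 X112.9944 Y48.3208
G1 X117.9114 Y56.2286
G1 X127.1597 Y57.3148
G1 X133.7751 Y50.7614
G1 X132.7761 Y41.5033
M5
G0 X15.2306 Y27.4128
M4 S775
G1 X51.7205 Y35.6617 F1416
G1 X118.5633 Y38.7810
G1 X179.5275 Y36.3374
G1 X198.3814 Y27.8977
M5
G0 X135.8082 Y63.8162
M4 S775
G1 X135.2804 Y69.9546 F1416
G1 X140.3325 Y73.4808
G1 X145.9124 Y70.8688
G1 X146.4402 Y64.7304
G1 X141.3881 Y61.2042
G1 X135.8082 Y63.8162
M5
G0 X0.0000 Y0.0000

Since the viewBox matches the mm dimensions, user units are millimetres directly. The only transform is the Y-flip y_m = 85.8438 − y_svg.

Shape 1 is a regular polygon drawn with `<polygon>`. Its stroke #ff8800 means cut at S775, F1416. After flipping Y the toolpath is (132.7761,41.5033) → (124.9150,36.5120) → (116.1113,39.5461) → (112.9944,48.3208) → (117.9114,56.2286) → (127.1597,57.3148) → (133.7751,50.7614) → (132.7761,41.5033), returning to the start.

Shape 2 is a cubic bezier drawn with `<path>`. Its stroke #ff8800 means cut at S775, F1416. After flipping Y the toolpath is (15.2306,27.4128) → (51.7205,35.6617) → (118.5633,38.7810) → (179.5275,36.3374) → (198.3814,27.8977).

Shape 3 is a regular polygon drawn with `<polygon>`. Its stroke #ff8800 means cut at S775, F1416. After flipping Y the toolpath is (135.8082,63.8162) → (135.2804,69.9546) → (140.3325,73.4808) → (145.9124,70.8688) → (146.4402,64.7304) → (141.3881,61.2042) → (135.8082,63.8162), returning to the start.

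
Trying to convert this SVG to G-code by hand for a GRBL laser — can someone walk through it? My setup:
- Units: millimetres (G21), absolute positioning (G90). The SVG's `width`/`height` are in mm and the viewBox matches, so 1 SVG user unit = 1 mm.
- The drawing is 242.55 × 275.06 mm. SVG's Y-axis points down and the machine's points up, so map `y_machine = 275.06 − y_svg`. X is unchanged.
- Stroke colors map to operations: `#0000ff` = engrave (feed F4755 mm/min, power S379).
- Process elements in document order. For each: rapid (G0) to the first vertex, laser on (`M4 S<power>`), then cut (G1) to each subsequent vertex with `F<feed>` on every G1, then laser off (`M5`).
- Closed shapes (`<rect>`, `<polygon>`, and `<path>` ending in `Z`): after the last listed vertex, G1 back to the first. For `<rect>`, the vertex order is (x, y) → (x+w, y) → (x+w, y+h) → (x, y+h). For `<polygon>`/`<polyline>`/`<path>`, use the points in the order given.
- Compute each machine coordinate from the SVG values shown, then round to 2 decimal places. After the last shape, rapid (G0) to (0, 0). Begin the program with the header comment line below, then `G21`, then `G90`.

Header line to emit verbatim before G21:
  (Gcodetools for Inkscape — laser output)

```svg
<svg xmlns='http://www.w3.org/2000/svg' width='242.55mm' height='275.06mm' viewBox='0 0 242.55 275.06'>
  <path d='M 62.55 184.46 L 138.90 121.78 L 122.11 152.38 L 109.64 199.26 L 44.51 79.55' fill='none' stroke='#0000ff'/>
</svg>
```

1 u = 1 mm; y_m = 275.06 − y.

[1] `<path>` open polyline, #0000ff→engrave S379 F4755: (62.55,90.60) → (138.90,153.28) → (122.11,122.68) → (109.64,75.80) → (44.51,195.51)

(Gcodetools for Inkscape — laser output)
G21
G90
G0 X62.55 Y90.60
M4 S379
G1 X138.90 Y153.28 F4755
G1 X122.11 Y122.68 F4755
G1 X109.64 Y75.80 F4755
G1 X44.51 Y195.51 F4755
M5
G0 X0.00 Y0.00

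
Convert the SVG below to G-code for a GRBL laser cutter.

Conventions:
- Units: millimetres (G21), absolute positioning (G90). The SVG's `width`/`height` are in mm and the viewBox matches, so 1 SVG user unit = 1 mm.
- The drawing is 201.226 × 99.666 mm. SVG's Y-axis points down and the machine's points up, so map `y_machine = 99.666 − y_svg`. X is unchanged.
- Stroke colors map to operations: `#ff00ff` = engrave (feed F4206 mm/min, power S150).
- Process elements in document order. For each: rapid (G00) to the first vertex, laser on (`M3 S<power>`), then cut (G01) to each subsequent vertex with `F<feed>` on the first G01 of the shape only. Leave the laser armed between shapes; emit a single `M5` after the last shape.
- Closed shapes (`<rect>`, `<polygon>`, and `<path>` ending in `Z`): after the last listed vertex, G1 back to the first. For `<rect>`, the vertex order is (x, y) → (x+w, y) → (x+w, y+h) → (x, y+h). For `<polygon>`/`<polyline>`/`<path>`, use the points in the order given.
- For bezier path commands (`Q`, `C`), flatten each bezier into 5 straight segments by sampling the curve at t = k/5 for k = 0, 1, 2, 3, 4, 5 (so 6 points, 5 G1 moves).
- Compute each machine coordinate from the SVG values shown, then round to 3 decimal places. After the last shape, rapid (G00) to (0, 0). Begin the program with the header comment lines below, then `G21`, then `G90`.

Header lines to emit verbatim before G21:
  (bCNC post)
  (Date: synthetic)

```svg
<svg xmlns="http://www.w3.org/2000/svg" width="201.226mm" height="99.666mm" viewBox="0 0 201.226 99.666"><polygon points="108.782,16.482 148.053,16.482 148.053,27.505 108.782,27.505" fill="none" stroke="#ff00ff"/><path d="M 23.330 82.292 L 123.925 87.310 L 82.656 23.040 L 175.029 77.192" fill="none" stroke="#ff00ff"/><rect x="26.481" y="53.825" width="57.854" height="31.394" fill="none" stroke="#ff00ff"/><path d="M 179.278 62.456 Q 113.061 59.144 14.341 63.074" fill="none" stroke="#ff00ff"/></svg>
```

Since the viewBox matches the mm dimensions, user units are millimetres directly. The only transform is the Y-flip y_m = 99.666 − y_svg.

Shape 1 is a rectangle drawn with `<polygon>`. Its stroke #ff00ff means engrave at S150, F4206. After flipping Y the toolpath is (108.782,83.184) → (148.053,83.184) → (148.053,72.161) → (108.782,72.161) → (108.782,83.184), returning to the start.

Shape 2 is a open polyline drawn with `<path>`. Its stroke #ff00ff means engrave at S150, F4206. After flipping Y the toolpath is (23.330,17.374) → (123.925,12.356) → (82.656,76.626) → (175.029,22.474).

Shape 3 is a rectangle drawn with `<rect>`. Its stroke #ff00ff means engrave at S150, F4206. After flipping Y the toolpath is (26.481,45.841) → (84.335,45.841) → (84.335,14.447) → (26.481,14.447) → (26.481,45.841), returning to the start.

Shape 4 is a quadratic bezier drawn with `<path>`. Its stroke #ff00ff means engrave at S150, F4206. After flipping Y the toolpath is (179.278,37.210) → (151.491,38.245) → (121.104,38.701) → (88.117,38.577) → (52.529,37.874) → (14.341,36.592).

(bCNC post)
(Date: synthetic)
G21
G90
G00 X108.782 Y83.184
M3 S150
G01 X148.053 Y83.184 F4206
G01 X148.053 Y72.161
G01 X108.782 Y72.161
G01 X108.782 Y83.184
G00 X23.330 Y17.374
M3 S150
G01 X123.925 Y12.356 F4206
G01 X82.656 Y76.626
G01 X175.029 Y22.474
G00 X26.481 Y45.841
M3 S150
G01 X84.335 Y45.841 F4206
G01 X84.335 Y14.447
G01 X26.481 Y14.447
G01 X26.481 Y45.841
G00 X179.278 Y37.210
M3 S150
G01 X151.491 Y38.245 F4206
G01 X121.104 Y38.701
G01 X88.117 Y38.577
G01 X52.529 Y37.874
G01 X14.341 Y36.592
M5
G00 X0.000 Y0.000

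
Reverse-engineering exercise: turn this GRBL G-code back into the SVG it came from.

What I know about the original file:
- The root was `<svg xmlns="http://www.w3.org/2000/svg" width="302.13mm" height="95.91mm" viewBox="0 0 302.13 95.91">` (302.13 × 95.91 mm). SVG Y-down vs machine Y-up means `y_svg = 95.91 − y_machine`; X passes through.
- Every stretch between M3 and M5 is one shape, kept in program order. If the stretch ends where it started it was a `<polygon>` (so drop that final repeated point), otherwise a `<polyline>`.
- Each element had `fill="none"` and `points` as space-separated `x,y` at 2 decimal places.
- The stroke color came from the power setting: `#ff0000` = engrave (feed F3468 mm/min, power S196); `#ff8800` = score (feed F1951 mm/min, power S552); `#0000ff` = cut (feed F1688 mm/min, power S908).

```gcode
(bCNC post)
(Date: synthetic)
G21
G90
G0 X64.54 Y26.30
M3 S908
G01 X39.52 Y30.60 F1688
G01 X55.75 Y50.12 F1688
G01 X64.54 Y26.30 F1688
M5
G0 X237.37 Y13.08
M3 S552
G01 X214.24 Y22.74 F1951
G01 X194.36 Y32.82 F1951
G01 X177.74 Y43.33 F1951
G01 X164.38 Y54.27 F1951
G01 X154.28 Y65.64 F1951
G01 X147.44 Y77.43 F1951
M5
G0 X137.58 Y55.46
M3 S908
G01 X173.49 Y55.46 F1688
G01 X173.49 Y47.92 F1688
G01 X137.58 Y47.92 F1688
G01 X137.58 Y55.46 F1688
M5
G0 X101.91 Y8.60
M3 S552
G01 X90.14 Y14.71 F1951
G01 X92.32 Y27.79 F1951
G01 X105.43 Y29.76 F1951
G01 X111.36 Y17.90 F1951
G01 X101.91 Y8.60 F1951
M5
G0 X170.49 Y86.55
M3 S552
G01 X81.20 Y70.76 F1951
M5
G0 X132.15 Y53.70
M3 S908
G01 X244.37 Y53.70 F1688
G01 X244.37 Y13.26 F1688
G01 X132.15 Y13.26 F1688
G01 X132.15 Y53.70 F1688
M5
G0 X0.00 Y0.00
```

Each laser-on run becomes one SVG element. Flip Y back into SVG space with y_svg = 95.91 − y_machine.

Run 1: the run's S908 means `#0000ff` (cut). The run returns to its start, so emit a `<polygon>` with points (Y-flipped): 64.54,69.61 39.52,65.31 55.75,45.79.

Run 2: S552 ⇒ score layer `#ff8800`. The run is open, so emit a `<polyline>` with points (Y-flipped): 237.37,82.83 214.24,73.17 194.36,63.09 177.74,52.58 164.38,41.64 154.28,30.27 147.44,18.48.

Run 3: power S908 maps to stroke `#0000ff` (cut). The run returns to its start, so emit a `<polygon>` with points (Y-flipped): 137.58,40.45 173.49,40.45 173.49,47.99 137.58,47.99.

Run 4: S552 ⇒ score layer `#ff8800`. The run returns to its start, so emit a `<polygon>` with points (Y-flipped): 101.91,87.31 90.14,81.20 92.32,68.12 105.43,66.15 111.36,78.01.

Run 5: power S552 maps to stroke `#ff8800` (score). The run is open, so emit a `<polyline>` with points (Y-flipped): 170.49,9.36 81.20,25.15.

Run 6: power S908 maps to stroke `#0000ff` (cut). The run returns to its start, so emit a `<polygon>` with points (Y-flipped): 132.15,42.21 244.37,42.21 244.37,82.65 132.15,82.65.

<svg xmlns="http://www.w3.org/2000/svg" width="302.13mm" height="95.91mm" viewBox="0 0 302.13 95.91">
  <polygon points="64.54,69.61 39.52,65.31 55.75,45.79" fill="none" stroke="#0000ff"/>
  <polyline points="237.37,82.83 214.24,73.17 194.36,63.09 177.74,52.58 164.38,41.64 154.28,30.27 147.44,18.48" fill="none" stroke="#ff8800"/>
  <polygon points="137.58,40.45 173.49,40.45 173.49,47.99 137.58,47.99" fill="none" stroke="#0000ff"/>
  <polygon points="101.91,87.31 90.14,81.20 92.32,68.12 105.43,66.15 111.36,78.01" fill="none" stroke="#ff8800"/>
  <polyline points="170.49,9.36 81.20,25.15" fill="none" stroke="#ff8800"/>
  <polygon points="132.15,42.21 244.37,42.21 244.37,82.65 132.15,82.65" fill="none" stroke="#0000ff"/>
</svg>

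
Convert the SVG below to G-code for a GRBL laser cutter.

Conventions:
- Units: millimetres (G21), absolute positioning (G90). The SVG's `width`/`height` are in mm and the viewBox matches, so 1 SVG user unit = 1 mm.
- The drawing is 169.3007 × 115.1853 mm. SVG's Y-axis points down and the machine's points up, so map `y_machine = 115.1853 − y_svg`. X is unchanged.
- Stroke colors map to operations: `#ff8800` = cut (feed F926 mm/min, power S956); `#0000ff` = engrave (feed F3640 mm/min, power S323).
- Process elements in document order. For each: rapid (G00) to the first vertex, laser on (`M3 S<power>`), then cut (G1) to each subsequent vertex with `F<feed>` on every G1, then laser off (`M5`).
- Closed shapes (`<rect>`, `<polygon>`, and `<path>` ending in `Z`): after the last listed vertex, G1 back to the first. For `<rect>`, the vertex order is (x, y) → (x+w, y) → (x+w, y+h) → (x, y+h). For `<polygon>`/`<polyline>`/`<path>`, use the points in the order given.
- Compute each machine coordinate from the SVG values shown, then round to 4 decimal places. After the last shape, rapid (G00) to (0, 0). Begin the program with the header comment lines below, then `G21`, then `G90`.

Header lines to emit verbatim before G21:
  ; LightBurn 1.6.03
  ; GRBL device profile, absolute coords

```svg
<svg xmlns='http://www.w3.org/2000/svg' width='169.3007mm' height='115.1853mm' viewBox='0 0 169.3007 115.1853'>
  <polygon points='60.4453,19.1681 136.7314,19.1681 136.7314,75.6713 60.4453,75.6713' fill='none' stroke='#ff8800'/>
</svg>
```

; LightBurn 1.6.03
; GRBL device profile, absolute coords
G21
G90
G00 X60.4453 Y96.0172
M3 S956
G1 X136.7314 Y96.0172 F926
G1 X136.7314 Y39.5140 F926
G1 X60.4453 Y39.5140 F926
G1 X60.4453 Y96.0172 F926
M5
G00 X0.0000 Y0.0000

1 u = 1 mm; y_m = 115.1853 − y.

[1] `<polygon>` rectangle, #ff8800→cut S956 F926: (60.4453,96.0172) → (136.7314,96.0172) → (136.7314,39.5140) → (60.4453,39.5140) → (60.4453,96.0172) (closed)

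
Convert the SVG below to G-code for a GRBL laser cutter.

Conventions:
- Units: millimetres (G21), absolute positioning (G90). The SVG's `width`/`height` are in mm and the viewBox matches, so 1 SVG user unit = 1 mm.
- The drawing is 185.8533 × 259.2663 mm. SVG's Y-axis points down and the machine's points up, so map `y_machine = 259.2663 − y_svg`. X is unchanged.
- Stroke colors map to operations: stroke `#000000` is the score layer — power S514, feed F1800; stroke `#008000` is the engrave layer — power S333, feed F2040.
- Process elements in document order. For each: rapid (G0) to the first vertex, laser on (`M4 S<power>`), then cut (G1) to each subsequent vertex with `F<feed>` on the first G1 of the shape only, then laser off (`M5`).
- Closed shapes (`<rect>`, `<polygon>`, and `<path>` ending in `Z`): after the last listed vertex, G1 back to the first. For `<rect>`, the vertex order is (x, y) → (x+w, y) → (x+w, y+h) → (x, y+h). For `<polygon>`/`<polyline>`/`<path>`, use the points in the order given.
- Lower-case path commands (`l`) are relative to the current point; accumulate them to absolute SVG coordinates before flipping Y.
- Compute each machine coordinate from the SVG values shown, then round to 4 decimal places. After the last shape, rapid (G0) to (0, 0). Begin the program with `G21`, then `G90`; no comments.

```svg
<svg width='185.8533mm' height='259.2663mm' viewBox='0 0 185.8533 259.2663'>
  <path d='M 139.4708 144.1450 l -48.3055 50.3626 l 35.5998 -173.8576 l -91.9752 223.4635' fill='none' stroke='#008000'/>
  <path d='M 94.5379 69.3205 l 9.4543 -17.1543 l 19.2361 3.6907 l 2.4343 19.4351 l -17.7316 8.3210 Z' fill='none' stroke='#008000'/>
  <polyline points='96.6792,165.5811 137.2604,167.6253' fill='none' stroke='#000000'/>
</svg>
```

viewBox `0 0 185.8533 259.2663` with mm width/height → 1 unit = 1 mm. Flip: y_m = 259.2663 − y_svg.

**Shape 1** — `<path>` open polyline, stroke `#008000` → engrave (S333, F2040). Machine vertices: (139.4708,115.1213) → (91.1653,64.7587) → (126.7651,238.6163) → (34.7899,15.1528). Open path.

**Shape 2** — `<path>` regular polygon, stroke `#008000` → engrave (S333, F2040). Machine vertices: (94.5379,189.9458) → (103.9922,207.1001) → (123.2283,203.4094) → (125.6626,183.9743) → (107.9310,175.6533) → (94.5379,189.9458). Closed: final G1 returns to the first vertex.

**Shape 3** — `<polyline>` line segment, stroke `#000000` → score (S514, F1800). Machine vertices: (96.6792,93.6852) → (137.2604,91.6410). Open path.

G21
G90
G0 X139.4708 Y115.1213
M4 S333
G1 X91.1653 Y64.7587 F2040
G1 X126.7651 Y238.6163
G1 X34.7899 Y15.1528
M5
G0 X94.5379 Y189.9458
M4 S333
G1 X103.9922 Y207.1001 F2040
G1 X123.2283 Y203.4094
G1 X125.6626 Y183.9743
G1 X107.9310 Y175.6533
G1 X94.5379 Y189.9458
M5
G0 X96.6792 Y93.6852
M4 S514
G1 X137.2604 Y91.6410 F1800
M5
G0 X0.0000 Y0.0000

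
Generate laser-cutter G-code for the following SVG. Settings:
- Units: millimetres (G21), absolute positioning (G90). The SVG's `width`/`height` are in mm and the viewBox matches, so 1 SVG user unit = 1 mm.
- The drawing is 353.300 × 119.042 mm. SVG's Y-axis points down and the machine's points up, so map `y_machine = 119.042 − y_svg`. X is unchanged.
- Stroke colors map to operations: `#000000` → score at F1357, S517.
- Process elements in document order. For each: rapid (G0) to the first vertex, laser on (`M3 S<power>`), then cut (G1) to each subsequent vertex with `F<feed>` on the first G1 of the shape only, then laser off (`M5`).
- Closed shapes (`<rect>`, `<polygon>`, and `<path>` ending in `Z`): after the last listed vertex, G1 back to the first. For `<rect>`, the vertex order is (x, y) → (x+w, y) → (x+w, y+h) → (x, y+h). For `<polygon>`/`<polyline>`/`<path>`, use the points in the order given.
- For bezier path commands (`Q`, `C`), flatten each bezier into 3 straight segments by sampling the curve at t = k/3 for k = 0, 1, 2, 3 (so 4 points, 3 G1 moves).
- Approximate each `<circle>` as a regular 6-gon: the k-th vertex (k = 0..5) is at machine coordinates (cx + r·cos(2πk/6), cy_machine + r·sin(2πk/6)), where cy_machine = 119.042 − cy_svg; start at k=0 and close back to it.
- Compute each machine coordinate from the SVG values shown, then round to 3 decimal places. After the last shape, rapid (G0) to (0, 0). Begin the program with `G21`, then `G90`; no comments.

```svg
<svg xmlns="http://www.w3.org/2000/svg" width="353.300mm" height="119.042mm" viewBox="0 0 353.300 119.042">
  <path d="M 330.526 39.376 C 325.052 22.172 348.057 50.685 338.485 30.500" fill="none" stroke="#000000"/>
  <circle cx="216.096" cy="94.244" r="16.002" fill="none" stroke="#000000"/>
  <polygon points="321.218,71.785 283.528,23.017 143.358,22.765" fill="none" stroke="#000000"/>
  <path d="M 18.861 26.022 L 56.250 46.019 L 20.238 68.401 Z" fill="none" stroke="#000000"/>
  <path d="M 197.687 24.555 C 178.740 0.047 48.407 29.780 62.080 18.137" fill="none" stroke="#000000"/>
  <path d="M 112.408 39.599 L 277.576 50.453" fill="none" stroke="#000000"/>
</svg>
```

1 u = 1 mm; y_m = 119.042 − y.

[1] `<path>` cubic bezier, #000000→score S517 F1357: (330.526,79.666) → (332.284,85.128) → (339.459,81.093) → (338.485,88.542)

[2] `<circle>` circle, #000000→score S517 F1357: (232.098,24.798) → (224.097,38.656) → (208.095,38.656) → (200.094,24.798) → (208.095,10.940) → (224.097,10.940) → (232.098,24.798) (closed)

[3] `<polygon>` closed polygon, #000000→score S517 F1357: (321.218,47.257) → (283.528,96.025) → (143.358,96.277) → (321.218,47.257) (closed)

[4] `<path>` regular polygon, #000000→score S517 F1357: (18.861,93.020) → (56.250,73.023) → (20.238,50.641) → (18.861,93.020) (closed)

[5] `<path>` cubic bezier, #000000→score S517 F1357: (197.687,94.487) → (151.070,104.456) → (86.950,99.513) → (62.080,100.905)

[6] `<path>` line segment, #000000→score S517 F1357: (112.408,79.443) → (277.576,68.589)

G21
G90
G0 X330.526 Y79.666
M3 S517
G1 X332.284 Y85.128 F1357
G1 X339.459 Y81.093
G1 X338.485 Y88.542
M5
G0 X232.098 Y24.798
M3 S517
G1 X224.097 Y38.656 F1357
G1 X208.095 Y38.656
G1 X200.094 Y24.798
G1 X208.095 Y10.940
G1 X224.097 Y10.940
G1 X232.098 Y24.798
M5
G0 X321.218 Y47.257
M3 S517
G1 X283.528 Y96.025 F1357
G1 X143.358 Y96.277
G1 X321.218 Y47.257
M5
G0 X18.861 Y93.020
M3 S517
G1 X56.250 Y73.023 F1357
G1 X20.238 Y50.641
G1 X18.861 Y93.020
M5
G0 X197.687 Y94.487
M3 S517
G1 X151.070 Y104.456 F1357
G1 X86.950 Y99.513
G1 X62.080 Y100.905
M5
G0 X112.408 Y79.443
M3 S517
G1 X277.576 Y68.589 F1357
M5
G0 X0.000 Y0.000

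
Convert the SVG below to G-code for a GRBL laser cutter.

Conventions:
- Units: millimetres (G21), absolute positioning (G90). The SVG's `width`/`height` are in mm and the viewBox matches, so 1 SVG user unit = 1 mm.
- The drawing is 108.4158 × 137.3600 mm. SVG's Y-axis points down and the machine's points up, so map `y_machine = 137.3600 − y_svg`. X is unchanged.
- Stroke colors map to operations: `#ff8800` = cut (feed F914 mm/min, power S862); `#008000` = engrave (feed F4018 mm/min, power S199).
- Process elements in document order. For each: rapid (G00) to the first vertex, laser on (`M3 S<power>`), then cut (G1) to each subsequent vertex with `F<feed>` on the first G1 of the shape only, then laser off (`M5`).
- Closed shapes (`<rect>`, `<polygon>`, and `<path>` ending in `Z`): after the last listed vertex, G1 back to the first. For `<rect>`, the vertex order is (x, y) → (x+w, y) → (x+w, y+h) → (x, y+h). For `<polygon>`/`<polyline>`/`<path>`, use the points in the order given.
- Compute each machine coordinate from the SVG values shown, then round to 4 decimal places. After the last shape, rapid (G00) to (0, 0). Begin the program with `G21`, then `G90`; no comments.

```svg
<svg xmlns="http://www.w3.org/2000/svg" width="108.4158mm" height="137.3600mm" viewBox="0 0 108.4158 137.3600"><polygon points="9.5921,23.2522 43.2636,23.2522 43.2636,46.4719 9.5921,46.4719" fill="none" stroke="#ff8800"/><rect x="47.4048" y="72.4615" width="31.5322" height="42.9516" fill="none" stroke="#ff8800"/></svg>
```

G21
G90
G00 X9.5921 Y114.1078
M3 S862
G1 X43.2636 Y114.1078 F914
G1 X43.2636 Y90.8881
G1 X9.5921 Y90.8881
G1 X9.5921 Y114.1078
M5
G00 X47.4048 Y64.8985
M3 S862
G1 X78.9370 Y64.8985 F914
G1 X78.9370 Y21.9469
G1 X47.4048 Y21.9469
G1 X47.4048 Y64.8985
M5
G00 X0.0000 Y0.0000

viewBox `0 0 108.4158 137.3600` with mm width/height → 1 unit = 1 mm. Flip: y_m = 137.3600 − y_svg.

**Shape 1** — `<polygon>` rectangle, stroke `#ff8800` → cut (S862, F914). Machine vertices: (9.5921,114.1078) → (43.2636,114.1078) → (43.2636,90.8881) → (9.5921,90.8881) → (9.5921,114.1078). Closed: final G1 returns to the first vertex.

**Shape 2** — `<rect>` rectangle, stroke `#ff8800` → cut (S862, F914). Machine vertices: (47.4048,64.8985) → (78.9370,64.8985) → (78.9370,21.9469) → (47.4048,21.9469) → (47.4048,64.8985). Closed: final G1 returns to the first vertex.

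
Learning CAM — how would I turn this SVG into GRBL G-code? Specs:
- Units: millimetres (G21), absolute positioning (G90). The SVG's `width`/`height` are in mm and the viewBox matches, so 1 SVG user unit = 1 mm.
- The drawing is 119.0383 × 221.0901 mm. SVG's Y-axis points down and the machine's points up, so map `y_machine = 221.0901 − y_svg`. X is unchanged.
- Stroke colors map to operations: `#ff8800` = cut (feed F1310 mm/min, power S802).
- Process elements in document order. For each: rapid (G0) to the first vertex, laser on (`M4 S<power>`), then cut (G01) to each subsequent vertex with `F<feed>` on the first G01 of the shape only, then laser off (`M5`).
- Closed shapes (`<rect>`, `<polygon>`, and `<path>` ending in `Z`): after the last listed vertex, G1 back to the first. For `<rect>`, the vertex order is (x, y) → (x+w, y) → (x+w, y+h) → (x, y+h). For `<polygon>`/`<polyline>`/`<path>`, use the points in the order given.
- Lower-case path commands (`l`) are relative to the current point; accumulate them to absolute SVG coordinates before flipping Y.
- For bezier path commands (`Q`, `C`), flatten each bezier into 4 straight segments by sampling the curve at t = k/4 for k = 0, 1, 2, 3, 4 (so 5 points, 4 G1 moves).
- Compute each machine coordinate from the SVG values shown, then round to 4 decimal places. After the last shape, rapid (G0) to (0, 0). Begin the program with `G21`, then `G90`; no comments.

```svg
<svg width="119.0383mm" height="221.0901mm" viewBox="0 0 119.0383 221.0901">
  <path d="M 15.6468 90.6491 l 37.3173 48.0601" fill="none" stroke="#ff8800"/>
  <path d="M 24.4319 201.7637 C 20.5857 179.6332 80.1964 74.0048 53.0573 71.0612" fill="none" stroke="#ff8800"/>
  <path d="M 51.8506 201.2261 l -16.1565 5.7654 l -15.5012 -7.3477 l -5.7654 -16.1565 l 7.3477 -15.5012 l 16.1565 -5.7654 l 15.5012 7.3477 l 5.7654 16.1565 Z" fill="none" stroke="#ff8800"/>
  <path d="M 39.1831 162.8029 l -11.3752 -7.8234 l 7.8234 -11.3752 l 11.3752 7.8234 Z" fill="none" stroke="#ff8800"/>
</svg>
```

G21
G90
G0 X15.6468 Y130.4410
M4 S802
G01 X52.9641 Y82.3809 F1310
M5
G0 X24.4319 Y19.3264
M4 S802
G01 X31.0984 Y48.6710 F1310
G01 X47.4794 Y91.8727
G01 X59.4930 Y131.4769
G01 X53.0573 Y150.0289
M5
G0 X51.8506 Y19.8640
M4 S802
G01 X35.6941 Y14.0986 F1310
G01 X20.1929 Y21.4463
G01 X14.4275 Y37.6028
G01 X21.7752 Y53.1040
G01 X37.9317 Y58.8694
G01 X53.4329 Y51.5217
G01 X59.1983 Y35.3652
G01 X51.8506 Y19.8640
M5
G0 X39.1831 Y58.2872
M4 S802
G01 X27.8079 Y66.1106 F1310
G01 X35.6313 Y77.4858
G01 X47.0065 Y69.6624
G01 X39.1831 Y58.2872
M5
G0 X0.0000 Y0.0000

viewBox `0 0 119.0383 221.0901` with mm width/height → 1 unit = 1 mm. Flip: y_m = 221.0901 − y_svg.

**Shape 1** — `<path>` line segment, stroke `#ff8800` → cut (S802, F1310). Machine vertices: (15.6468,130.4410) → (52.9641,82.3809). Open path.

**Shape 2** — `<path>` cubic bezier, stroke `#ff8800` → cut (S802, F1310). Control points (SVG): P0=(24.4319,201.7637), P1=(20.5857,179.6332), P2=(80.1964,74.0048), P3=(53.0573,71.0612); sampled at t=k/4. Machine vertices: (24.4319,19.3264) → (31.0984,48.6710) → (47.4794,91.8727) → (59.4930,131.4769) → (53.0573,150.0289). Open path.

**Shape 3** — `<path>` regular polygon, stroke `#ff8800` → cut (S802, F1310). Machine vertices: (51.8506,19.8640) → (35.6941,14.0986) → (20.1929,21.4463) → (14.4275,37.6028) → (21.7752,53.1040) → (37.9317,58.8694) → (53.4329,51.5217) → (59.1983,35.3652) → (51.8506,19.8640). Closed: final G1 returns to the first vertex.

**Shape 4** — `<path>` regular polygon, stroke `#ff8800` → cut (S802, F1310). Machine vertices: (39.1831,58.2872) → (27.8079,66.1106) → (35.6313,77.4858) → (47.0065,69.6624) → (39.1831,58.2872). Closed: final G1 returns to the first vertex.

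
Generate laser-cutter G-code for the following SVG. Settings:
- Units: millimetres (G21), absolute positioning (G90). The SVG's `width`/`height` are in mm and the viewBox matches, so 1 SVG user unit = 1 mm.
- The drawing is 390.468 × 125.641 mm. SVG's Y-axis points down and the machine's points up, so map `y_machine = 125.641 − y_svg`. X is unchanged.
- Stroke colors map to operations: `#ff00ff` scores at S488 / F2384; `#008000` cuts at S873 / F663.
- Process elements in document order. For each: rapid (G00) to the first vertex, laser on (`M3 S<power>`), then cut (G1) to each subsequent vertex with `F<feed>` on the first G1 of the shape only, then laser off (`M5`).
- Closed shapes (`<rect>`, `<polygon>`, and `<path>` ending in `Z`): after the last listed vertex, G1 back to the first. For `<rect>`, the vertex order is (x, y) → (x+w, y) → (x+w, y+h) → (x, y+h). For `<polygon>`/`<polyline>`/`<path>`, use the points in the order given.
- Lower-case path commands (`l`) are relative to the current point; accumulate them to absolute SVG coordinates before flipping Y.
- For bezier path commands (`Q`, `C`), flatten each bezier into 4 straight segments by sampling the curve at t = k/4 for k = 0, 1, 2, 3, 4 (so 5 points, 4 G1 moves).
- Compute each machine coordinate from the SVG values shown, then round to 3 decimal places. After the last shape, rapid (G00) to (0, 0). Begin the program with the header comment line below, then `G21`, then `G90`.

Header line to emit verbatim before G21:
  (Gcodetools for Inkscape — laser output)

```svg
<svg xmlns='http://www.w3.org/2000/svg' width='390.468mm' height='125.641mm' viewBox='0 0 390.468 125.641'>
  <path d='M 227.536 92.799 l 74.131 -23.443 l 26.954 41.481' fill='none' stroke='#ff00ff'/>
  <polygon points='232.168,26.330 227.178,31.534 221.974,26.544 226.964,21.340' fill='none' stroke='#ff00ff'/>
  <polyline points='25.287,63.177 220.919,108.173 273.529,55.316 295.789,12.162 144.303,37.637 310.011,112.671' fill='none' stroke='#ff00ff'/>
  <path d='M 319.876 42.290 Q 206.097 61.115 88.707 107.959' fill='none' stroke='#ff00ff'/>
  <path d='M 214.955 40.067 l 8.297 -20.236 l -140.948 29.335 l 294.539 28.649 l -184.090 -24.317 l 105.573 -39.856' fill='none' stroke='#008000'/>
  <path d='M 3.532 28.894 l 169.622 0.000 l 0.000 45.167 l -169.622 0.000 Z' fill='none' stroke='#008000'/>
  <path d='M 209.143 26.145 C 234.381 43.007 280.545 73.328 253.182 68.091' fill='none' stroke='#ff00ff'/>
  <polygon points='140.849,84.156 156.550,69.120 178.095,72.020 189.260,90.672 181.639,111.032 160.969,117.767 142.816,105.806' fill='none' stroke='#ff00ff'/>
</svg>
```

(Gcodetools for Inkscape — laser output)
G21
G90
G00 X227.536 Y32.842
M3 S488
G1 X301.667 Y56.285 F2384
G1 X328.621 Y14.804
M5
G00 X232.168 Y99.311
M3 S488
G1 X227.178 Y94.107 F2384
G1 X221.974 Y99.097
G1 X226.964 Y104.301
G1 X232.168 Y99.311
M5
G00 X25.287 Y62.464
M3 S488
G1 X220.919 Y17.468 F2384
G1 X273.529 Y70.325
G1 X295.789 Y113.479
G1 X144.303 Y88.004
G1 X310.011 Y12.970
M5
G00 X319.876 Y83.351
M3 S488
G1 X262.761 Y72.187 F2384
G1 X205.194 Y57.521
G1 X147.176 Y39.353
G1 X88.707 Y17.682
M5
G00 X214.955 Y85.574
M3 S873
G1 X223.252 Y105.810 F663
G1 X82.304 Y76.475
G1 X376.843 Y47.826
G1 X192.753 Y72.143
G1 X298.326 Y111.999
M5
G00 X3.532 Y96.747
M3 S873
G1 X173.154 Y96.747 F663
G1 X173.154 Y51.580
G1 X3.532 Y51.580
G1 X3.532 Y96.747
M5
G00 X209.143 Y99.496
M3 S488
G1 X230.519 Y85.092 F2384
G1 X250.888 Y70.236
G1 X261.394 Y59.523
G1 X253.182 Y57.550
M5
G00 X140.849 Y41.485
M3 S488
G1 X156.550 Y56.521 F2384
G1 X178.095 Y53.621
G1 X189.260 Y34.969
G1 X181.639 Y14.609
G1 X160.969 Y7.874
G1 X142.816 Y19.835
G1 X140.849 Y41.485
M5
G00 X0.000 Y0.000

1 u = 1 mm; y_m = 125.641 − y.

[1] `<path>` open polyline, #ff00ff→score S488 F2384: (227.536,32.842) → (301.667,56.285) → (328.621,14.804)

[2] `<polygon>` regular polygon, #ff00ff→score S488 F2384: (232.168,99.311) → (227.178,94.107) → (221.974,99.097) → (226.964,104.301) → (232.168,99.311) (closed)

[3] `<polyline>` open polyline, #ff00ff→score S488 F2384: (25.287,62.464) → (220.919,17.468) → (273.529,70.325) → (295.789,113.479) → (144.303,88.004) → (310.011,12.970)

[4] `<path>` quadratic bezier, #ff00ff→score S488 F2384: (319.876,83.351) → (262.761,72.187) → (205.194,57.521) → (147.176,39.353) → (88.707,17.682)

[5] `<path>` open polyline, #008000→cut S873 F663: (214.955,85.574) → (223.252,105.810) → (82.304,76.475) → (376.843,47.826) → (192.753,72.143) → (298.326,111.999)

[6] `<path>` rectangle, #008000→cut S873 F663: (3.532,96.747) → (173.154,96.747) → (173.154,51.580) → (3.532,51.580) → (3.532,96.747) (closed)

[7] `<path>` cubic bezier, #ff00ff→score S488 F2384: (209.143,99.496) → (230.519,85.092) → (250.888,70.236) → (261.394,59.523) → (253.182,57.550)

[8] `<polygon>` regular polygon, #ff00ff→score S488 F2384: (140.849,41.485) → (156.550,56.521) → (178.095,53.621) → (189.260,34.969) → (181.639,14.609) → (160.969,7.874) → (142.816,19.835) → (140.849,41.485) (closed)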